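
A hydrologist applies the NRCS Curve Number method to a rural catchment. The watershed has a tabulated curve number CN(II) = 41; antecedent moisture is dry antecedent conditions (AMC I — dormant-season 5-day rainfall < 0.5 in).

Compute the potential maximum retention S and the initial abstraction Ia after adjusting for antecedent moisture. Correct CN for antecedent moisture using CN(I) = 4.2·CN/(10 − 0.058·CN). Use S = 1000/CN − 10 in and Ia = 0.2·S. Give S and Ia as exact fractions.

Adjust CN=41 to AMC I: 4.2·41/(10 − 0.058·41) → (861/5) ÷ (3811/500) = 86100/3811 ≈ 22.592
Retention S: 1000/CN − 10 with CN=22.592 → S = 29500/861 ≈ 34.262 in
Ia = 0.2·(29500/861) = 5900/861 in ≈ 6.852 in

S = 29500/861 in ≈ 34.262 in; Ia = 5900/861 in ≈ 6.852 in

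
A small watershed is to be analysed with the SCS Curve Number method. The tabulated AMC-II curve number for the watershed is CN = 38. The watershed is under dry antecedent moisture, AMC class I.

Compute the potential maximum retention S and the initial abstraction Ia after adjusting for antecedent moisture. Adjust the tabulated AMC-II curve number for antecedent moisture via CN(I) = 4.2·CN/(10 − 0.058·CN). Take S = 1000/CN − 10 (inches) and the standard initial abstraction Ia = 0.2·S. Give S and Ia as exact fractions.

CN(I) from CN(II)=38: (4.2·38)/(10 − 0.058·38) = 39900/1949 ≈ 20.472
Max retention: S = 1000/(39900/1949) − 10 = 15500/399 in (≈ 38.847 in)
Ia = 0.2·(15500/399) = 3100/399 in ≈ 7.769 in

S = 15500/399 in ≈ 38.847 in; Ia = 3100/399 in ≈ 7.769 in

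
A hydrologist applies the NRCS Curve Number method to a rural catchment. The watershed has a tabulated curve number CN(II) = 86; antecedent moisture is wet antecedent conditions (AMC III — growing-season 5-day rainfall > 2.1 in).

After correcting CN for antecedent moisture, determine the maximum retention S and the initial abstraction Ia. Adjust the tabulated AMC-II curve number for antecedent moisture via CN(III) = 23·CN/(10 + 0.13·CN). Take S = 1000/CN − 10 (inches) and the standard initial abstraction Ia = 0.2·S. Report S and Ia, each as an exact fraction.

Wet (AMC III): CN(III) = 23·86/(10 + 0.13·86) = 1978/(1059/50) = 98900/1059 ≈ 93.390
Retention S: 1000/CN − 10 with CN=93.390 → S = 700/989 ≈ 0.708 in
Ia = 0.2·(700/989) = 140/989 in ≈ 0.142 in

S = 700/989 in ≈ 0.708 in; Ia = 140/989 in ≈ 0.142 in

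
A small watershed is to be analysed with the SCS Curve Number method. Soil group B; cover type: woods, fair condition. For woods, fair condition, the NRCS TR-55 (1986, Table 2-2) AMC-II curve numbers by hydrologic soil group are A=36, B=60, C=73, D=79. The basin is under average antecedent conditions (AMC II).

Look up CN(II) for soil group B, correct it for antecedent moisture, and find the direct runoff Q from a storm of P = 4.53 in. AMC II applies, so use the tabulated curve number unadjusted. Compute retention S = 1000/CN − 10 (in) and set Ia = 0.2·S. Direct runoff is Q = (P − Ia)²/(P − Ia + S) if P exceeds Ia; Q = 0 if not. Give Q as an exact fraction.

Q = 919681/887700 in ≈ 1.036 in

NRCS table: woods, fair condition, soil group B → CN(II) = 60
CN(II) = 60; AMC II needs no correction.
S = 1000/60 − 10 = 20/3 in ≈ 6.667 in
Ia = 0.2·(20/3) = 4/3 in ≈ 1.333 in
Excess rainfall: 4.530 − 1.333 = 3.197 in; P > Ia so Q > 0
Q = (959/300)²/((959/300) + 20/3) = (919681/90000)/(2959/300) = 919681/887700 in ≈ 1.036 in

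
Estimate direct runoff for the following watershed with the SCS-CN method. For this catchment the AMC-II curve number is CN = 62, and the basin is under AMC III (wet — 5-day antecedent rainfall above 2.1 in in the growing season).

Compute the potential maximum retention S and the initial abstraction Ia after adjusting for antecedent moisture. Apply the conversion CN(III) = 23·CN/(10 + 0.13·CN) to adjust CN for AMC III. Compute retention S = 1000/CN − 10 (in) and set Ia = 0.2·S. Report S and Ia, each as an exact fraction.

S = 1900/713 in ≈ 2.665 in; Ia = 380/713 in ≈ 0.533 in

CN(III) from CN(II)=62: (23·62)/(10 + 0.13·62) = 71300/903 ≈ 78.959
S = 1000/(71300/903) − 10 = 1900/713 in ≈ 2.665 in
Ia = 0.2S: 0.2·2.665 = 0.533 in (exactly 380/713)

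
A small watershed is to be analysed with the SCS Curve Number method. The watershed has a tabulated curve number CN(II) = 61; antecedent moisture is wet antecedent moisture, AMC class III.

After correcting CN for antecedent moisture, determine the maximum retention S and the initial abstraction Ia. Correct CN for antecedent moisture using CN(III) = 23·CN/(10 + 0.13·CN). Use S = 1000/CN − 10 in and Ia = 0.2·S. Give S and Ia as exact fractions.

Wet (AMC III): CN(III) = 23·61/(10 + 0.13·61) = 1403/(1793/100) = 140300/1793 ≈ 78.249
Max retention: S = 1000/(140300/1793) − 10 = 3900/1403 in (≈ 2.780 in)
Ia = 0.2·(3900/1403) = 780/1403 in ≈ 0.556 in

S = 3900/1403 in ≈ 2.780 in; Ia = 780/1403 in ≈ 0.556 in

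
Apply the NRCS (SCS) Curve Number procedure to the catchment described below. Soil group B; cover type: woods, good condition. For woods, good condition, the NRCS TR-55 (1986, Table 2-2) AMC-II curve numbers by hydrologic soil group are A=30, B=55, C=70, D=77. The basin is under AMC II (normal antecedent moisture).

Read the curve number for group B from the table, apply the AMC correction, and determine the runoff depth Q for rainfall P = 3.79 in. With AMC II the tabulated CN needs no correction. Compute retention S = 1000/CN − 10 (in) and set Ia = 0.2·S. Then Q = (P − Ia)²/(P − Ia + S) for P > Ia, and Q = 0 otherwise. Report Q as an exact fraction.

NRCS table: woods, good condition, soil group B → CN(II) = 55
CN(II) = 55; AMC II needs no correction.
S = 1000/55 − 10 = 90/11 in ≈ 8.182 in
Ia = 0.2·(90/11) = 18/11 in ≈ 1.636 in
Excess rainfall: 3.790 − 1.636 = 2.154 in; P > Ia so Q > 0
Runoff Q = (P−Ia)²/(P−Ia+S) = (2.154)²/(2.154+8.182) = 5612161/12505900 ≈ 0.449 in

Q = 5612161/12505900 in ≈ 0.449 in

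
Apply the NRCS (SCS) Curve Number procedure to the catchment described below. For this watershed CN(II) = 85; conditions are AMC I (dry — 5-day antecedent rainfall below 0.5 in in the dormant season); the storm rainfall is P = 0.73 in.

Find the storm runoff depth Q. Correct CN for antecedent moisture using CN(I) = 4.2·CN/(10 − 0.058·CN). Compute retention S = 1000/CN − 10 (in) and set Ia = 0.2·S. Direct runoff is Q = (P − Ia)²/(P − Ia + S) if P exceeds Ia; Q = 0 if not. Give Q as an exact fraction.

Q = 0 in ≈ 0.000 in

Adjust CN=85 to AMC I: 4.2·85/(10 − 0.058·85) → 357 ÷ (507/100) = 11900/169 ≈ 70.414
S = 1000/(11900/169) − 10 = 500/119 in ≈ 4.202 in
Initial abstraction Ia = S/5 = (500/119)/5 = 100/119 ≈ 0.840 in
P = 0.730 ≤ Ia = 0.840 in: entire storm abstracted, Q = 0.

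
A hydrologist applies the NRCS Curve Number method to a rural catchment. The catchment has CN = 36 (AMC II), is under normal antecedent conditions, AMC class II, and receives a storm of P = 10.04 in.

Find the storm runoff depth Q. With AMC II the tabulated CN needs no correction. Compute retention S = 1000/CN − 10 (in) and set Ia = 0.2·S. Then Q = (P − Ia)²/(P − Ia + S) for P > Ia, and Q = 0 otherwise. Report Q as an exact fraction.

Q = 2128681/1228275 in ≈ 1.733 in

Average conditions: CN = 36 (no AMC adjustment).
S = 1000/36 − 10 = 160/9 in ≈ 17.778 in
Ia = 0.2·(160/9) = 32/9 in ≈ 3.556 in
Excess rainfall: 10.040 − 3.556 = 6.484 in; P > Ia so Q > 0
Q: (1459/225)² ÷ (5459/225) = 2128681/1228275 in (≈ 1.733 in)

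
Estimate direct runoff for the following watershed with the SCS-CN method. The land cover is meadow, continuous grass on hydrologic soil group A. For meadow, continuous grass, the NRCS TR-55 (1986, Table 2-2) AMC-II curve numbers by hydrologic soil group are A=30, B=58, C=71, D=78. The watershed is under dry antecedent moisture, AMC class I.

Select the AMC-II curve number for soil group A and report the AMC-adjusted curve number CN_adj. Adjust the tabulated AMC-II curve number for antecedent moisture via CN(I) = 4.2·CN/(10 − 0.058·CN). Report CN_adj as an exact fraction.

NRCS table: meadow, continuous grass, soil group A → CN(II) = 30
Adjust CN=30 to AMC I: 4.2·30/(10 − 0.058·30) → 126 ÷ (413/50) = 900/59 ≈ 15.254

CN_adj = 900/59 ≈ 15.254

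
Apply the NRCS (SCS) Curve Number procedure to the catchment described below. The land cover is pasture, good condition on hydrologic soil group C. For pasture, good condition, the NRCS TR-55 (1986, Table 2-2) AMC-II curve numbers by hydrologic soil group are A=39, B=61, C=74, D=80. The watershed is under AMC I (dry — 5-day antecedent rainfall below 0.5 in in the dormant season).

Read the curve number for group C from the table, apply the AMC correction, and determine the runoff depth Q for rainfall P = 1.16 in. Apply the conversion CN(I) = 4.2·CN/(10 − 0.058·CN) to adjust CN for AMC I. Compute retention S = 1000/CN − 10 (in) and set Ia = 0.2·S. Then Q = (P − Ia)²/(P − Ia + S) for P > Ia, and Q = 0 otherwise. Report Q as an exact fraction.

Q = 0 in ≈ 0.000 in

NRCS table: pasture, good condition, soil group C → CN(II) = 74
Adjust CN=74 to AMC I: 4.2·74/(10 − 0.058·74) → (1554/5) ÷ (1427/250) = 77700/1427 ≈ 54.450
Retention S: 1000/CN − 10 with CN=54.450 → S = 6500/777 ≈ 8.366 in
Ia = 0.2·(6500/777) = 1300/777 in ≈ 1.673 in
P = 1.160 ≤ Ia = 1.673 in: entire storm abstracted, Q = 0.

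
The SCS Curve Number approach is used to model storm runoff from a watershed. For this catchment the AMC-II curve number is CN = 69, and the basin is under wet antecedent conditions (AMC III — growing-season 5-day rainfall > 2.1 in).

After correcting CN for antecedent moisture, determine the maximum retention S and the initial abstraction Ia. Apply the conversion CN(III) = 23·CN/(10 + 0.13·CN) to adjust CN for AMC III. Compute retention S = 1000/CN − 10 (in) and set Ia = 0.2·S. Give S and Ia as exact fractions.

S = 3100/1587 in ≈ 1.953 in; Ia = 620/1587 in ≈ 0.391 in

CN(III) from CN(II)=69: (23·69)/(10 + 0.13·69) = 158700/1897 ≈ 83.658
Max retention: S = 1000/(158700/1897) − 10 = 3100/1587 in (≈ 1.953 in)
Initial abstraction Ia = S/5 = (3100/1587)/5 = 620/1587 ≈ 0.391 in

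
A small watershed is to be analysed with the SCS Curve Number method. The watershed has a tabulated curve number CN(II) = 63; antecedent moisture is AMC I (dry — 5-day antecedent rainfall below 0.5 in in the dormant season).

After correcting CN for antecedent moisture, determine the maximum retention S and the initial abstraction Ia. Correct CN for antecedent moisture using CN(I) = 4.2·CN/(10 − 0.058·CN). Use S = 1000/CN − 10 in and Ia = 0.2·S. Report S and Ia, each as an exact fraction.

S = 18500/1323 in ≈ 13.983 in; Ia = 3700/1323 in ≈ 2.797 in

CN(I) from CN(II)=63: (4.2·63)/(10 − 0.058·63) = 132300/3173 ≈ 41.696
S = 1000/(132300/3173) − 10 = 18500/1323 in ≈ 13.983 in
Ia = 0.2·(18500/1323) = 3700/1323 in ≈ 2.797 in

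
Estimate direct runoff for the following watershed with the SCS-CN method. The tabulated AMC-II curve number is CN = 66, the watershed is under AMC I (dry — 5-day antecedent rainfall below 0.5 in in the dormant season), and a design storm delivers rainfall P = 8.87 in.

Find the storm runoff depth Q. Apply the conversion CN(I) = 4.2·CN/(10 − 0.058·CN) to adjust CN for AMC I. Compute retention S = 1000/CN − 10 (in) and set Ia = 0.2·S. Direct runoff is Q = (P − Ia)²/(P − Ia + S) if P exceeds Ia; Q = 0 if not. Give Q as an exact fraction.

Q = 197750085481/89722086300 in ≈ 2.204 in

Dry (AMC I): CN(I) = 4.2·66/(10 − 0.058·66) = (1386/5)/(1543/250) = 69300/1543 ≈ 44.913
Max retention: S = 1000/(69300/1543) − 10 = 8500/693 in (≈ 12.266 in)
Ia = 0.2·(8500/693) = 1700/693 in ≈ 2.453 in
Excess rainfall: 8.870 − 2.453 = 6.417 in; P > Ia so Q > 0
Q = (444691/69300)²/((444691/69300) + 8500/693) = (197750085481/4802490000)/(1294691/69300) = 197750085481/89722086300 in ≈ 2.204 in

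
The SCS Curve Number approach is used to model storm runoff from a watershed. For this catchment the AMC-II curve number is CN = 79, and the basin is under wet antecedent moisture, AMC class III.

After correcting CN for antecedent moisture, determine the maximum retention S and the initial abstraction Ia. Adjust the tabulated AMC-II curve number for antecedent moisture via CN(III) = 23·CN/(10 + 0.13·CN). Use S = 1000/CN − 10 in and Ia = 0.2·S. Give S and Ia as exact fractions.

Wet (AMC III): CN(III) = 23·79/(10 + 0.13·79) = 1817/(2027/100) = 181700/2027 ≈ 89.640
S = 1000/(181700/2027) − 10 = 2100/1817 in ≈ 1.156 in
Initial abstraction Ia = S/5 = (2100/1817)/5 = 420/1817 ≈ 0.231 in

S = 2100/1817 in ≈ 1.156 in; Ia = 420/1817 in ≈ 0.231 in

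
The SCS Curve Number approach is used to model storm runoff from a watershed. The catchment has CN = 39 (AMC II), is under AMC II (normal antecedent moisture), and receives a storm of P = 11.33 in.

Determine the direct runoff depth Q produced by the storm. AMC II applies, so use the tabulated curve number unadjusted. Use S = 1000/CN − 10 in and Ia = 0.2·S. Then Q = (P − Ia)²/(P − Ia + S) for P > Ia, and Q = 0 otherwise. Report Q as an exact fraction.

Q = 1023168169/362649300 in ≈ 2.821 in

CN(II) = 39; AMC II needs no correction.
S = 1000/39 − 10 = 610/39 in ≈ 15.641 in
Ia = 0.2S: 0.2·15.641 = 3.128 in (exactly 122/39)
Since P=11.330 > Ia=3.128: effective rainfall P−Ia = 31987/3900 in
Runoff Q = (P−Ia)²/(P−Ia+S) = (8.202)²/(8.202+15.641) = 1023168169/362649300 ≈ 2.821 in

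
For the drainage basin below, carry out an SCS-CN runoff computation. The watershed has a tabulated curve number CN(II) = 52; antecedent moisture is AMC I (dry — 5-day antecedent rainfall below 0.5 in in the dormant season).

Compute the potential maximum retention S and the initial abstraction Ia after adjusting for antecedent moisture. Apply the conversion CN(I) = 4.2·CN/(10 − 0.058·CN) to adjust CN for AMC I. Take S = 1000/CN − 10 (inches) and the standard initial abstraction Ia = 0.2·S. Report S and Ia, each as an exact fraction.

S = 2000/91 in ≈ 21.978 in; Ia = 400/91 in ≈ 4.396 in

Adjust CN=52 to AMC I: 4.2·52/(10 − 0.058·52) → (1092/5) ÷ (873/125) = 9100/291 ≈ 31.271
S = 1000/(9100/291) − 10 = 2000/91 in ≈ 21.978 in
Ia = 0.2S: 0.2·21.978 = 4.396 in (exactly 400/91)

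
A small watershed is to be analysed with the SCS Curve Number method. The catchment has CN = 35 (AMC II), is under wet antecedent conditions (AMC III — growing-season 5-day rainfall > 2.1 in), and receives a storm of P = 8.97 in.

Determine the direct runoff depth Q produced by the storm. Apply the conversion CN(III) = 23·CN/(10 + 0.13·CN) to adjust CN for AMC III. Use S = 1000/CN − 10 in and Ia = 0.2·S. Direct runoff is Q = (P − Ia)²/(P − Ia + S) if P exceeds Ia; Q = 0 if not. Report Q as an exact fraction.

Adjust CN=35 to AMC III: 23·35/(10 + 0.13·35) → 805 ÷ (291/20) = 16100/291 ≈ 55.326
S = 1000/(16100/291) − 10 = 1300/161 in ≈ 8.075 in
Initial abstraction Ia = S/5 = (1300/161)/5 = 260/161 ≈ 1.615 in
P − Ia = 8.970 − 1.615 = 118417/16100 ≈ 7.355 in (> 0, runoff occurs)
Q = (118417/16100)²/((118417/16100) + 1300/161) = (14022585889/259210000)/(248417/16100) = 1078660453/307654900 in ≈ 3.506 in

Q = 1078660453/307654900 in ≈ 3.506 in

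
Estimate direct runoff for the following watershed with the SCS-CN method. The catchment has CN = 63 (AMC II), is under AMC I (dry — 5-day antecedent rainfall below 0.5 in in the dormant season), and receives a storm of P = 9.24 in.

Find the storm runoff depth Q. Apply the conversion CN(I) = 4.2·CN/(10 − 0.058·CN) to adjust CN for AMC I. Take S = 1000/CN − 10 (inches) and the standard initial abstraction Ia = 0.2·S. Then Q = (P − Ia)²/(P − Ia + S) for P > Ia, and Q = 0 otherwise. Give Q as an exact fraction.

Q = 45417150769/22345899975 in ≈ 2.032 in

Dry (AMC I): CN(I) = 4.2·63/(10 − 0.058·63) = (1323/5)/(3173/500) = 132300/3173 ≈ 41.696
Retention S: 1000/CN − 10 with CN=41.696 → S = 18500/1323 ≈ 13.983 in
Initial abstraction Ia = S/5 = (18500/1323)/5 = 3700/1323 ≈ 2.797 in
Excess rainfall: 9.240 − 2.797 = 6.443 in; P > Ia so Q > 0
Q: (213113/33075)² ÷ (675613/33075) = 45417150769/22345899975 in (≈ 2.032 in)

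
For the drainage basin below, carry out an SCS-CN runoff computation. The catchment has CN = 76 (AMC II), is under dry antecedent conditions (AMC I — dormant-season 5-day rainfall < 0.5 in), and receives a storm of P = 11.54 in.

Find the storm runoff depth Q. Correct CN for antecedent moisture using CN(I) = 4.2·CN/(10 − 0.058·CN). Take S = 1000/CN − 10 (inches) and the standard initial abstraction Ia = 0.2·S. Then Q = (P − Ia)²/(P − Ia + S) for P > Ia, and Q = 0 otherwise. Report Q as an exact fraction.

CN(I) from CN(II)=76: (4.2·76)/(10 − 0.058·76) = 13300/233 ≈ 57.082
S = 1000/(13300/233) − 10 = 1000/133 in ≈ 7.519 in
Ia = 0.2S: 0.2·7.519 = 1.504 in (exactly 200/133)
Excess rainfall: 11.540 − 1.504 = 10.036 in; P > Ia so Q > 0
Q: (66741/6650)² ÷ (116741/6650) = 4454361081/776327650 in (≈ 5.738 in)

Q = 4454361081/776327650 in ≈ 5.738 in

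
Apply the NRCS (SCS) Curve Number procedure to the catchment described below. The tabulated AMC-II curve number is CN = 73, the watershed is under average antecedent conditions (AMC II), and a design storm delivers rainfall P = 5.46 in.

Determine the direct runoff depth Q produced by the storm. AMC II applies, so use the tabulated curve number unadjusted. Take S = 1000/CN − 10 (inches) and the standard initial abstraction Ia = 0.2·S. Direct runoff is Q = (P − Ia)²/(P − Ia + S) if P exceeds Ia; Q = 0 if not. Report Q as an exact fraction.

Average conditions: CN = 73 (no AMC adjustment).
Max retention: S = 1000/73 − 10 = 270/73 in (≈ 3.699 in)
Ia = 0.2S: 0.2·3.699 = 0.740 in (exactly 54/73)
P − Ia = 5.460 − 0.740 = 17229/3650 ≈ 4.720 in (> 0, runoff occurs)
Runoff Q = (P−Ia)²/(P−Ia+S) = (4.720)²/(4.720+3.699) = 98946147/37386950 ≈ 2.647 in

Q = 98946147/37386950 in ≈ 2.647 in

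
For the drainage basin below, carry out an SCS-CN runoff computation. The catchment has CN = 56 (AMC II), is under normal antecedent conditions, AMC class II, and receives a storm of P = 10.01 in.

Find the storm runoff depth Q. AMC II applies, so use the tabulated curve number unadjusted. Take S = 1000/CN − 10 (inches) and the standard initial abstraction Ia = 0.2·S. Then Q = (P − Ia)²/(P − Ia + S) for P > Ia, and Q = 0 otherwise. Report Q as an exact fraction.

Q = 3172059/725900 in ≈ 4.370 in

CN(II) = 56; AMC II needs no correction.
Retention S: 1000/CN − 10 with CN=56.000 → S = 55/7 ≈ 7.857 in
Ia = 0.2·(55/7) = 11/7 in ≈ 1.571 in
Since P=10.010 > Ia=1.571: effective rainfall P−Ia = 5907/700 in
Runoff Q = (P−Ia)²/(P−Ia+S) = (8.439)²/(8.439+7.857) = 3172059/725900 ≈ 4.370 in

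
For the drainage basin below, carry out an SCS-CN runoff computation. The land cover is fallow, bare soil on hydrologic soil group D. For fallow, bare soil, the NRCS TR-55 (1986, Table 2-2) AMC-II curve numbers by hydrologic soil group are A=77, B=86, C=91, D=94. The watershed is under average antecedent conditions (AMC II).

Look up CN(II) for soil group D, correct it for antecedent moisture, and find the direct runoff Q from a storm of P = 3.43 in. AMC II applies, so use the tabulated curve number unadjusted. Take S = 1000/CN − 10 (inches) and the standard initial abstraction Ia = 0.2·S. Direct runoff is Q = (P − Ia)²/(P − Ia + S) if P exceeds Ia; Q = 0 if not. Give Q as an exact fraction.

NRCS table: fallow, bare soil, soil group D → CN(II) = 94
Average conditions: CN = 94 (no AMC adjustment).
Retention S: 1000/CN − 10 with CN=94.000 → S = 30/47 ≈ 0.638 in
Ia = 0.2·(30/47) = 6/47 in ≈ 0.128 in
Excess rainfall: 3.430 − 0.128 = 3.302 in; P > Ia so Q > 0
Runoff Q = (P−Ia)²/(P−Ia+S) = (3.302)²/(3.302+0.638) = 240901441/87048700 ≈ 2.767 in

Q = 240901441/87048700 in ≈ 2.767 in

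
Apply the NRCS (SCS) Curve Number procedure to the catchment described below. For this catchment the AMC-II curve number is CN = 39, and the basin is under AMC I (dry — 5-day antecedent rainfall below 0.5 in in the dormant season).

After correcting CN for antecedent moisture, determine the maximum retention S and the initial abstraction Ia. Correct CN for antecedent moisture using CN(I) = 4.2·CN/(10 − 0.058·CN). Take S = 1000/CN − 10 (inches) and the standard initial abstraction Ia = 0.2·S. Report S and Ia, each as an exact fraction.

S = 30500/819 in ≈ 37.241 in; Ia = 6100/819 in ≈ 7.448 in

Adjust CN=39 to AMC I: 4.2·39/(10 − 0.058·39) → (819/5) ÷ (3869/500) = 81900/3869 ≈ 21.168
Retention S: 1000/CN − 10 with CN=21.168 → S = 30500/819 ≈ 37.241 in
Ia = 0.2S: 0.2·37.241 = 7.448 in (exactly 6100/819)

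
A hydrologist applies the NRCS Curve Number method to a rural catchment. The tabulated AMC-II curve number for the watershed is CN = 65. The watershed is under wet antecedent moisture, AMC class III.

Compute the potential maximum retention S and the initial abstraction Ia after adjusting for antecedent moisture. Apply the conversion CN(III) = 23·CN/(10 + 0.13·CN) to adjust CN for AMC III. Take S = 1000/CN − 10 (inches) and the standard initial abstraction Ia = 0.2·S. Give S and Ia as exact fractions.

Adjust CN=65 to AMC III: 23·65/(10 + 0.13·65) → 1495 ÷ (369/20) = 29900/369 ≈ 81.030
Max retention: S = 1000/(29900/369) − 10 = 700/299 in (≈ 2.341 in)
Ia = 0.2S: 0.2·2.341 = 0.468 in (exactly 140/299)

S = 700/299 in ≈ 2.341 in; Ia = 140/299 in ≈ 0.468 in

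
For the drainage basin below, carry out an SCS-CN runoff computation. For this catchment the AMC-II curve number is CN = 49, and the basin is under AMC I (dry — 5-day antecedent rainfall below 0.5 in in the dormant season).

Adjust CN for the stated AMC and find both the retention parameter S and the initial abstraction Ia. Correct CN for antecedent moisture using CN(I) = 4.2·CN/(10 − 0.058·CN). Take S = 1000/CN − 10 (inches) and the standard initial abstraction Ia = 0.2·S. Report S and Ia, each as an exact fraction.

S = 8500/343 in ≈ 24.781 in; Ia = 1700/343 in ≈ 4.956 in

Dry (AMC I): CN(I) = 4.2·49/(10 − 0.058·49) = (1029/5)/(3579/500) = 34300/1193 ≈ 28.751
Max retention: S = 1000/(34300/1193) − 10 = 8500/343 in (≈ 24.781 in)
Ia = 0.2·(8500/343) = 1700/343 in ≈ 4.956 in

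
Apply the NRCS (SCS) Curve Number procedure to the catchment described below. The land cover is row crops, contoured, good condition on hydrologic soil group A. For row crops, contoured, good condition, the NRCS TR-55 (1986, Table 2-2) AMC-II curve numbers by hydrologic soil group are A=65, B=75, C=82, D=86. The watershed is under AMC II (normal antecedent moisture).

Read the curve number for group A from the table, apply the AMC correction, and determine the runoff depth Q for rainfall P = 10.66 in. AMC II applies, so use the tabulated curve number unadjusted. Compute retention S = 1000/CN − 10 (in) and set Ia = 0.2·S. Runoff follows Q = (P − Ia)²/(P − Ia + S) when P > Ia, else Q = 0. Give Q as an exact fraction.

Q = 38800441/6323850 in ≈ 6.136 in

NRCS table: row crops, contoured, good condition, soil group A → CN(II) = 65
Average conditions: CN = 65 (no AMC adjustment).
Retention S: 1000/CN − 10 with CN=65.000 → S = 70/13 ≈ 5.385 in
Ia = 0.2·(70/13) = 14/13 in ≈ 1.077 in
Excess rainfall: 10.660 − 1.077 = 9.583 in; P > Ia so Q > 0
Q: (6229/650)² ÷ (9729/650) = 38800441/6323850 in (≈ 6.136 in)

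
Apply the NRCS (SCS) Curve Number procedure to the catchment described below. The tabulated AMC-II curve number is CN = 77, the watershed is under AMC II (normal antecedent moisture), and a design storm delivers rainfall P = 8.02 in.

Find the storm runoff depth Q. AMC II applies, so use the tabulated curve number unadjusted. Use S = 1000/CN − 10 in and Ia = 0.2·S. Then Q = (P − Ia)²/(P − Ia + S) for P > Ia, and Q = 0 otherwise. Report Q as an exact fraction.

Q = 816644929/154296450 in ≈ 5.293 in

CN(II) = 77; AMC II needs no correction.
Retention S: 1000/CN − 10 with CN=77.000 → S = 230/77 ≈ 2.987 in
Initial abstraction Ia = S/5 = (230/77)/5 = 46/77 ≈ 0.597 in
P − Ia = 8.020 − 0.597 = 28577/3850 ≈ 7.423 in (> 0, runoff occurs)
Runoff Q = (P−Ia)²/(P−Ia+S) = (7.423)²/(7.423+2.987) = 816644929/154296450 ≈ 5.293 in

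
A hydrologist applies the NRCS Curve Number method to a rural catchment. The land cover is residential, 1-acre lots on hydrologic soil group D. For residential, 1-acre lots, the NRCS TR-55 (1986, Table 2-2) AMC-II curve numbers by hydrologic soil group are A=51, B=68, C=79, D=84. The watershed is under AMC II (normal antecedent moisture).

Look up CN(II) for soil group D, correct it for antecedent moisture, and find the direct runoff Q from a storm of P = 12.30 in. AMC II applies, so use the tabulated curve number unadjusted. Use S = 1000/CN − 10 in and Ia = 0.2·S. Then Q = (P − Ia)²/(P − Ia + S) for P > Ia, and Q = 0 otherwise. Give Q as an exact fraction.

NRCS table: residential, 1-acre lots, soil group D → CN(II) = 84
Average conditions: CN = 84 (no AMC adjustment).
Max retention: S = 1000/84 − 10 = 40/21 in (≈ 1.905 in)
Ia = 0.2·(40/21) = 8/21 in ≈ 0.381 in
P − Ia = 12.300 − 0.381 = 2503/210 ≈ 11.919 in (> 0, runoff occurs)
Q: (2503/210)² ÷ (2903/210) = 6265009/609630 in (≈ 10.277 in)

Q = 6265009/609630 in ≈ 10.277 in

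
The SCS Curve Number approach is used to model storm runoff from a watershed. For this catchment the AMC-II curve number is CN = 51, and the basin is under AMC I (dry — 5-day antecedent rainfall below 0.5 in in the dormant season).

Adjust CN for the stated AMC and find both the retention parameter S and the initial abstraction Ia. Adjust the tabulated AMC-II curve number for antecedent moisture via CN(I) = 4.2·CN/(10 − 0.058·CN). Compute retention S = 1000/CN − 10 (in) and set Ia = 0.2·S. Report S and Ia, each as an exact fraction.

CN(I) from CN(II)=51: (4.2·51)/(10 − 0.058·51) = 15300/503 ≈ 30.417
Max retention: S = 1000/(15300/503) − 10 = 3500/153 in (≈ 22.876 in)
Ia = 0.2S: 0.2·22.876 = 4.575 in (exactly 700/153)

S = 3500/153 in ≈ 22.876 in; Ia = 700/153 in ≈ 4.575 in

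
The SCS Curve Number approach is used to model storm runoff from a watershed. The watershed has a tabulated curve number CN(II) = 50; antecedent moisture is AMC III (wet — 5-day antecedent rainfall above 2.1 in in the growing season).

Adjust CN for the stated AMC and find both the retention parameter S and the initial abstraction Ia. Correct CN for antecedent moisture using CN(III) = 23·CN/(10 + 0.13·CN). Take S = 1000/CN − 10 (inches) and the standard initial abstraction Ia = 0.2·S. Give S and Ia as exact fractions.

S = 100/23 in ≈ 4.348 in; Ia = 20/23 in ≈ 0.870 in

Adjust CN=50 to AMC III: 23·50/(10 + 0.13·50) → 1150 ÷ (33/2) = 2300/33 ≈ 69.697
Retention S: 1000/CN − 10 with CN=69.697 → S = 100/23 ≈ 4.348 in
Initial abstraction Ia = S/5 = (100/23)/5 = 20/23 ≈ 0.870 in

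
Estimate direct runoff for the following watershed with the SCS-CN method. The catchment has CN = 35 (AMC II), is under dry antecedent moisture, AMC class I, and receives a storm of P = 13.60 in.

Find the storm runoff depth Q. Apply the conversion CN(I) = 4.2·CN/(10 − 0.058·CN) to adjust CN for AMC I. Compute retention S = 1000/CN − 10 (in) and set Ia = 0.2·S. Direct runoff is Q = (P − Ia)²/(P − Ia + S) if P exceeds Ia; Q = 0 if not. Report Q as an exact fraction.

Q = 3055504/6614265 in ≈ 0.462 in

CN(I) from CN(II)=35: (4.2·35)/(10 − 0.058·35) = 14700/797 ≈ 18.444
S = 1000/(14700/797) − 10 = 6500/147 in ≈ 44.218 in
Ia = 0.2S: 0.2·44.218 = 8.844 in (exactly 1300/147)
Excess rainfall: 13.600 − 8.844 = 4.756 in; P > Ia so Q > 0
Runoff Q = (P−Ia)²/(P−Ia+S) = (4.756)²/(4.756+44.218) = 3055504/6614265 ≈ 0.462 in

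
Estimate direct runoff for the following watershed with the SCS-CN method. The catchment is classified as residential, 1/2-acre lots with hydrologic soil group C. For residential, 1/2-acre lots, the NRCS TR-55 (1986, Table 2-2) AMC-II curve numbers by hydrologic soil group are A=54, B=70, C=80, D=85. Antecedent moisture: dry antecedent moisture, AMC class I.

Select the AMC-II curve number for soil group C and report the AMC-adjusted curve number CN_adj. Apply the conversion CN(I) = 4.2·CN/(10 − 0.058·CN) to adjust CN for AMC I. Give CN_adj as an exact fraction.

NRCS table: residential, 1/2-acre lots, soil group C → CN(II) = 80
CN(I) from CN(II)=80: (4.2·80)/(10 − 0.058·80) = 4200/67 ≈ 62.687

CN_adj = 4200/67 ≈ 62.687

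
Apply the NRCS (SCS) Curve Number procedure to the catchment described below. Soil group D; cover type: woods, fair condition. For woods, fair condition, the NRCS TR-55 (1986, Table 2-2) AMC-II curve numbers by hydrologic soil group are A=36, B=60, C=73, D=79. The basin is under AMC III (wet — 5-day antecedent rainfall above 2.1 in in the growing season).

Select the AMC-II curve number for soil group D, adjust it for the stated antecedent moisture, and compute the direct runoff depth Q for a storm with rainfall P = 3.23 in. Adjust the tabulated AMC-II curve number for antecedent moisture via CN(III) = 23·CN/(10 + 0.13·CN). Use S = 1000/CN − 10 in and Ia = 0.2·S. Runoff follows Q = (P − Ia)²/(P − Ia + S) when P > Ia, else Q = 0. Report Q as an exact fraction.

Q = 296906201881/137163694700 in ≈ 2.165 in

NRCS table: woods, fair condition, soil group D → CN(II) = 79
Wet (AMC III): CN(III) = 23·79/(10 + 0.13·79) = 1817/(2027/100) = 181700/2027 ≈ 89.640
Max retention: S = 1000/(181700/2027) − 10 = 2100/1817 in (≈ 1.156 in)
Ia = 0.2·(2100/1817) = 420/1817 in ≈ 0.231 in
Since P=3.230 > Ia=0.231: effective rainfall P−Ia = 544891/181700 in
Runoff Q = (P−Ia)²/(P−Ia+S) = (2.999)²/(2.999+1.156) = 296906201881/137163694700 ≈ 2.165 in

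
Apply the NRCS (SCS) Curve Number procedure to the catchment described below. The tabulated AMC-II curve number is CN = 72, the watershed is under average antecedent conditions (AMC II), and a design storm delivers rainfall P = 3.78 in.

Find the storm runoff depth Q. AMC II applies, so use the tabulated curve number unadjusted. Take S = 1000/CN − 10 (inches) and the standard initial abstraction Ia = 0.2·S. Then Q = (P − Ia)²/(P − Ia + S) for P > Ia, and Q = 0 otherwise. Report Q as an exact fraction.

AMC II — tabulated CN = 72 applies directly.
S = 1000/72 − 10 = 35/9 in ≈ 3.889 in
Ia = 0.2·(35/9) = 7/9 in ≈ 0.778 in
P − Ia = 3.780 − 0.778 = 1351/450 ≈ 3.002 in (> 0, runoff occurs)
Q: (1351/450)² ÷ (3101/450) = 260743/199350 in (≈ 1.308 in)

Q = 260743/199350 in ≈ 1.308 in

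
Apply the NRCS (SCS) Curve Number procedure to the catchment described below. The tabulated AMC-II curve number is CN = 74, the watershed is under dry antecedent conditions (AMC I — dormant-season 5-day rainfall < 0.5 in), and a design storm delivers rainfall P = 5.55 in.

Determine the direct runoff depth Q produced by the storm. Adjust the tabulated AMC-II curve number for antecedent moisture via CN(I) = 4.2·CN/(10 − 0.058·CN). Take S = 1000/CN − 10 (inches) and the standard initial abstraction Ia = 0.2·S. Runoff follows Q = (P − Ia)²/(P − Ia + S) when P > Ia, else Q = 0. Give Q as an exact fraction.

CN(I) from CN(II)=74: (4.2·74)/(10 − 0.058·74) = 77700/1427 ≈ 54.450
Retention S: 1000/CN − 10 with CN=54.450 → S = 6500/777 ≈ 8.366 in
Ia = 0.2S: 0.2·8.366 = 1.673 in (exactly 1300/777)
Since P=5.550 > Ia=1.673: effective rainfall P−Ia = 60247/15540 in
Q = (60247/15540)²/((60247/15540) + 6500/777) = (3629701009/241491600)/(190247/15540) = 3629701009/2956438380 in ≈ 1.228 in

Q = 3629701009/2956438380 in ≈ 1.228 in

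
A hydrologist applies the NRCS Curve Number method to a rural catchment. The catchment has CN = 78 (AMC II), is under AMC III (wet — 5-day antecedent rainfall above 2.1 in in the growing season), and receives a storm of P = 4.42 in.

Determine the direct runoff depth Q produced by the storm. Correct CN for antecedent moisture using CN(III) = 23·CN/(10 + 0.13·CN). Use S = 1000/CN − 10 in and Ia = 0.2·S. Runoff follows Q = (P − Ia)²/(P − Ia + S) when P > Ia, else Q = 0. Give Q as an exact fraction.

Q = 35057694169/10864329450 in ≈ 3.227 in

CN(III) from CN(II)=78: (23·78)/(10 + 0.13·78) = 89700/1007 ≈ 89.076
Max retention: S = 1000/(89700/1007) − 10 = 1100/897 in (≈ 1.226 in)
Initial abstraction Ia = S/5 = (1100/897)/5 = 220/897 ≈ 0.245 in
P − Ia = 4.420 − 0.245 = 187237/44850 ≈ 4.175 in (> 0, runoff occurs)
Q: (187237/44850)² ÷ (242237/44850) = 35057694169/10864329450 in (≈ 3.227 in)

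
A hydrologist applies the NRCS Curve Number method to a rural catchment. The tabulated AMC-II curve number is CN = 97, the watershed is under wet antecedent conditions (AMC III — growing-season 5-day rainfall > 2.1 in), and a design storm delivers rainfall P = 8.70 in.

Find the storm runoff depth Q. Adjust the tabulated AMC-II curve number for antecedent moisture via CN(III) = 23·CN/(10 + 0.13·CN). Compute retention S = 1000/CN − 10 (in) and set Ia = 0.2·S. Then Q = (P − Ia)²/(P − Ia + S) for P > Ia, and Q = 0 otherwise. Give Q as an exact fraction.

Q = 4160121001/487094230 in ≈ 8.541 in

Wet (AMC III): CN(III) = 23·97/(10 + 0.13·97) = 2231/(2261/100) = 223100/2261 ≈ 98.673
S = 1000/(223100/2261) − 10 = 300/2231 in ≈ 0.134 in
Initial abstraction Ia = S/5 = (300/2231)/5 = 60/2231 ≈ 0.027 in
Excess rainfall: 8.700 − 0.027 = 8.673 in; P > Ia so Q > 0
Q = (193497/22310)²/((193497/22310) + 300/2231) = (37441089009/497736100)/(196497/22310) = 4160121001/487094230 in ≈ 8.541 in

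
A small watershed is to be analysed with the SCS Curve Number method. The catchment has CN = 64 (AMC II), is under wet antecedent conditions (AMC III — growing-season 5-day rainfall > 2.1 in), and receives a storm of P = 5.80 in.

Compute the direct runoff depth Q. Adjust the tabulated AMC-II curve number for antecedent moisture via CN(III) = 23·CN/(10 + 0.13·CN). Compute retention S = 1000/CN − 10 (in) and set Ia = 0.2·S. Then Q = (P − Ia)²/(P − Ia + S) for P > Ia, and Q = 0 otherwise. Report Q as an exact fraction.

Wet (AMC III): CN(III) = 23·64/(10 + 0.13·64) = 1472/(458/25) = 18400/229 ≈ 80.349
Retention S: 1000/CN − 10 with CN=80.349 → S = 225/92 ≈ 2.446 in
Ia = 0.2S: 0.2·2.446 = 0.489 in (exactly 45/92)
Excess rainfall: 5.800 − 0.489 = 5.311 in; P > Ia so Q > 0
Runoff Q = (P−Ia)²/(P−Ia+S) = (5.311)²/(5.311+2.446) = 5968249/1641280 ≈ 3.636 in

Q = 5968249/1641280 in ≈ 3.636 in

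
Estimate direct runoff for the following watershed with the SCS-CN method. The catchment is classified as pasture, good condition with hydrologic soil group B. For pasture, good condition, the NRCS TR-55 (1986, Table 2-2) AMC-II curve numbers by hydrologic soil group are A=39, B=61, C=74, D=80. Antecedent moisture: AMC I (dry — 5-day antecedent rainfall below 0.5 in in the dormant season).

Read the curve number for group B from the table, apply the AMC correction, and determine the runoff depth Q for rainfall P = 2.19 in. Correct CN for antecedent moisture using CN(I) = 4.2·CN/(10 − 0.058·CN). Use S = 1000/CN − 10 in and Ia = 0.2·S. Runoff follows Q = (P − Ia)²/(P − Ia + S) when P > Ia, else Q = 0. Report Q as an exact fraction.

NRCS table: pasture, good condition, soil group B → CN(II) = 61
Dry (AMC I): CN(I) = 4.2·61/(10 − 0.058·61) = (1281/5)/(3231/500) = 42700/1077 ≈ 39.647
Max retention: S = 1000/(42700/1077) − 10 = 6500/427 in (≈ 15.222 in)
Ia = 0.2·(6500/427) = 1300/427 in ≈ 3.044 in
P = 2.190 ≤ Ia = 3.044 in: entire storm abstracted, Q = 0.

Q = 0 in ≈ 0.000 in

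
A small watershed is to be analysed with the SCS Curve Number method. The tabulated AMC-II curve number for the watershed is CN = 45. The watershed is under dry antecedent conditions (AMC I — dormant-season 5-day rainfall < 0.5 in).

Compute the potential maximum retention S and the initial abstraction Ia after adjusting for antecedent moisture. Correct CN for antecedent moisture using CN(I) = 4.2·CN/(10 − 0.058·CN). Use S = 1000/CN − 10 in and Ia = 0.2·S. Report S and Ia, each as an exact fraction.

S = 5500/189 in ≈ 29.101 in; Ia = 1100/189 in ≈ 5.820 in

CN(I) from CN(II)=45: (4.2·45)/(10 − 0.058·45) = 18900/739 ≈ 25.575
Max retention: S = 1000/(18900/739) − 10 = 5500/189 in (≈ 29.101 in)
Ia = 0.2S: 0.2·29.101 = 5.820 in (exactly 1100/189)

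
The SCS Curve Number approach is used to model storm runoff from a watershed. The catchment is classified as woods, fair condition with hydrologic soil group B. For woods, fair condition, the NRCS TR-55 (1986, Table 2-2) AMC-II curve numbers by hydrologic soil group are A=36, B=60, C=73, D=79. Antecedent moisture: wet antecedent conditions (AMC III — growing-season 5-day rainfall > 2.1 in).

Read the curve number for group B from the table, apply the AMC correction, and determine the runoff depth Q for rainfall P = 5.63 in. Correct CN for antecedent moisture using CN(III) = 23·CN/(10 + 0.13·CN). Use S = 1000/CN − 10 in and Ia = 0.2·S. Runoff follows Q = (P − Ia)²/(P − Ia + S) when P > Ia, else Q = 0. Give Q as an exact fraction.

NRCS table: woods, fair condition, soil group B → CN(II) = 60
CN(III) from CN(II)=60: (23·60)/(10 + 0.13·60) = 6900/89 ≈ 77.528
Retention S: 1000/CN − 10 with CN=77.528 → S = 200/69 ≈ 2.899 in
Ia = 0.2·(200/69) = 40/69 in ≈ 0.580 in
Excess rainfall: 5.630 − 0.580 = 5.050 in; P > Ia so Q > 0
Q: (34847/6900)² ÷ (54847/6900) = 1214313409/378444300 in (≈ 3.209 in)

Q = 1214313409/378444300 in ≈ 3.209 in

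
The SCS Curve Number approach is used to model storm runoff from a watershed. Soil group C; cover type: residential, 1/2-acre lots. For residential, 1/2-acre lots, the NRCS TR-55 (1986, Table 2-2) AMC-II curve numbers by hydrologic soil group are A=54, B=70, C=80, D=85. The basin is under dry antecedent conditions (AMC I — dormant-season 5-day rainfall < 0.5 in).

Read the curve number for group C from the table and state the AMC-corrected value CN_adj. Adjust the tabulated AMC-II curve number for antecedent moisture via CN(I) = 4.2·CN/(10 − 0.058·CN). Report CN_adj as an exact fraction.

NRCS table: residential, 1/2-acre lots, soil group C → CN(II) = 80
Dry (AMC I): CN(I) = 4.2·80/(10 − 0.058·80) = 336/(134/25) = 4200/67 ≈ 62.687

CN_adj = 4200/67 ≈ 62.687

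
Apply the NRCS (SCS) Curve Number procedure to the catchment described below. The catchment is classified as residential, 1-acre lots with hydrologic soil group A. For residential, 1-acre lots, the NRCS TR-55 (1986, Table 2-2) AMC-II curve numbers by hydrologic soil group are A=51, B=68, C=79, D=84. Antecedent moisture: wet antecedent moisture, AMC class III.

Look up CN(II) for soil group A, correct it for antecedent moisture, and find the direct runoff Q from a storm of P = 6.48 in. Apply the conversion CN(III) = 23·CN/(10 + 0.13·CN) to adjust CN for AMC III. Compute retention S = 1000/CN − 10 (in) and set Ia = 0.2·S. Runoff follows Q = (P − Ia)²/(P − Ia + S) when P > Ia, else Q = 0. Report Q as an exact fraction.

NRCS table: residential, 1-acre lots, soil group A → CN(II) = 51
Adjust CN=51 to AMC III: 23·51/(10 + 0.13·51) → 1173 ÷ (1663/100) = 117300/1663 ≈ 70.535
Retention S: 1000/CN − 10 with CN=70.535 → S = 4900/1173 ≈ 4.177 in
Ia = 0.2S: 0.2·4.177 = 0.835 in (exactly 980/1173)
P − Ia = 6.480 − 0.835 = 165526/29325 ≈ 5.645 in (> 0, runoff occurs)
Runoff Q = (P−Ia)²/(P−Ia+S) = (5.645)²/(5.645+4.177) = 13699428338/4223181225 ≈ 3.244 in

Q = 13699428338/4223181225 in ≈ 3.244 in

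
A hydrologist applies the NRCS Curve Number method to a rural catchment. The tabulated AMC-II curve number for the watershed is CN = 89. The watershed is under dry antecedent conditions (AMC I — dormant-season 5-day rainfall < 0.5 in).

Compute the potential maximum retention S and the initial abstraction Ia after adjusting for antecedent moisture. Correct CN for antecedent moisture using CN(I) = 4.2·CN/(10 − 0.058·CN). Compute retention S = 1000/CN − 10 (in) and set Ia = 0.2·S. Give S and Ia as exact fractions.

Adjust CN=89 to AMC I: 4.2·89/(10 − 0.058·89) → (1869/5) ÷ (2419/500) = 186900/2419 ≈ 77.263
Retention S: 1000/CN − 10 with CN=77.263 → S = 5500/1869 ≈ 2.943 in
Ia = 0.2·(5500/1869) = 1100/1869 in ≈ 0.589 in

S = 5500/1869 in ≈ 2.943 in; Ia = 1100/1869 in ≈ 0.589 in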